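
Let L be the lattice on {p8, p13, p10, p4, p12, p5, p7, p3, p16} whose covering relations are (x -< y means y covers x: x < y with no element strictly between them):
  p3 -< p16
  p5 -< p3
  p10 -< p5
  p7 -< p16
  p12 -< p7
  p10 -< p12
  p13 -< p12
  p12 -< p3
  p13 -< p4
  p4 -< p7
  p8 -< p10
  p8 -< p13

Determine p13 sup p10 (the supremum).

p12

Common upper bounds of {p13, p10}: p12, p16, p3, p7.
The least among these is p12.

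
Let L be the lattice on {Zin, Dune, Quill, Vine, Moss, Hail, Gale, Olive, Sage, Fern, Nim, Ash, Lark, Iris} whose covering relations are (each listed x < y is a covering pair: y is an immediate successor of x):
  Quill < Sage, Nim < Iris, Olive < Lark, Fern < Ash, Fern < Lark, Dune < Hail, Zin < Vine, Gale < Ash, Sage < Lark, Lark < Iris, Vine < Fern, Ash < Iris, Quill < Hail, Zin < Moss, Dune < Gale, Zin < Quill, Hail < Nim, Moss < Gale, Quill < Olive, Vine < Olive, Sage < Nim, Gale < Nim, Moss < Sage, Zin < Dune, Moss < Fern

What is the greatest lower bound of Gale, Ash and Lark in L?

Moss

Common lower bounds of {Gale, Ash, Lark}: Moss, Zin.
The greatest among these is Moss.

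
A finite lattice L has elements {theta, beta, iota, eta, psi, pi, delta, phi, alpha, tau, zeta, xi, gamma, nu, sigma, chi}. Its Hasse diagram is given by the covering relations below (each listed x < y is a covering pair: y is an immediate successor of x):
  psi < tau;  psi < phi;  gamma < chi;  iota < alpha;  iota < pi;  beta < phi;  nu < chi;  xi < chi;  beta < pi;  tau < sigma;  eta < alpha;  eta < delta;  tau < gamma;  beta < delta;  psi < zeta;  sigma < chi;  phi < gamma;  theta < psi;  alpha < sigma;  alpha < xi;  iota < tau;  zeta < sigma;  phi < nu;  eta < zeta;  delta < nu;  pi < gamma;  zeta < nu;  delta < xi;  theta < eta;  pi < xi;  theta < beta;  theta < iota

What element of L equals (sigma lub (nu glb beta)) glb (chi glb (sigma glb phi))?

psi

nu ∧ beta = beta
sigma ∨ beta = chi
sigma ∧ phi = psi
chi ∧ psi = psi
chi ∧ psi = psi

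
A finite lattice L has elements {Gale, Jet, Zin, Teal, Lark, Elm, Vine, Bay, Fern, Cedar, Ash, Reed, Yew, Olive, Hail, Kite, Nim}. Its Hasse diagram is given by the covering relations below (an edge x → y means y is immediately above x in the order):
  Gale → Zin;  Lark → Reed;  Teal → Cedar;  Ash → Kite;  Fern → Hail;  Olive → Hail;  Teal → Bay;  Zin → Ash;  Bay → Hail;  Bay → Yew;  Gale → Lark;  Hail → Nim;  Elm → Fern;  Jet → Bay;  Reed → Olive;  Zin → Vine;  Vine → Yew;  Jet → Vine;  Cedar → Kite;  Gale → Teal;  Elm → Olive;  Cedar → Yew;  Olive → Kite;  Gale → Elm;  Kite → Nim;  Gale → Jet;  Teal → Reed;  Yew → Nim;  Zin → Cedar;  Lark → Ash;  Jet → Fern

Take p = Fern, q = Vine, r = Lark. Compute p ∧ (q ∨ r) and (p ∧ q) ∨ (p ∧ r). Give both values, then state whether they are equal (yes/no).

q ∨ r = Nim, so p ∧ (q ∨ r) = Fern ∧ Nim = Fern.
p ∧ q = Jet and p ∧ r = Gale, so (p ∧ q) ∨ (p ∧ r) = Jet ∨ Gale = Jet.
Equal: no.

Fern; Jet; no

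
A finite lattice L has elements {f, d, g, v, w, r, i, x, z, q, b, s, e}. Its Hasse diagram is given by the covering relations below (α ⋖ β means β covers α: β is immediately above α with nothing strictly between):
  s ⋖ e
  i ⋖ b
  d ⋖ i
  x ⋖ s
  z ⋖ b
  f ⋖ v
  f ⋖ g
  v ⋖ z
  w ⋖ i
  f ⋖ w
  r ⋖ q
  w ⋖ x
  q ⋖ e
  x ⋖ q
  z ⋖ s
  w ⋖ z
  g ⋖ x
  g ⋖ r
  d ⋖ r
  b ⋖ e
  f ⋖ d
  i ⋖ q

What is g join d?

Common upper bounds of {g, d}: e, q, r.
The least among these is r.

r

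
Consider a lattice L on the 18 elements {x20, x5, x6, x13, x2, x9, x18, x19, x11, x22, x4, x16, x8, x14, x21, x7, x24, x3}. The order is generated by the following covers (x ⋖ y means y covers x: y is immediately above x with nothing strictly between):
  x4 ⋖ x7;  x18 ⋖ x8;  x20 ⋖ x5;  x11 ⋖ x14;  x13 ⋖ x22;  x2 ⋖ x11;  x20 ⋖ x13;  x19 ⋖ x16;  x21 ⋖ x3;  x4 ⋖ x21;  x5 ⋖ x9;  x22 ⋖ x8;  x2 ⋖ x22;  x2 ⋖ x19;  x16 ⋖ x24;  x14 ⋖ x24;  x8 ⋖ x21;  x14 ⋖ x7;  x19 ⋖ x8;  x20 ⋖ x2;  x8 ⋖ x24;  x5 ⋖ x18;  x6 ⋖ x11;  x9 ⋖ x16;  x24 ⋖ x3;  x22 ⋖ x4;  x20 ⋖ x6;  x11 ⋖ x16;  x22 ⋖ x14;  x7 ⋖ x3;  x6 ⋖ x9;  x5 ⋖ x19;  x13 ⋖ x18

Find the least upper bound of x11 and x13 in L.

x14

Common upper bounds of {x11, x13}: x14, x24, x3, x7.
The least among these is x14.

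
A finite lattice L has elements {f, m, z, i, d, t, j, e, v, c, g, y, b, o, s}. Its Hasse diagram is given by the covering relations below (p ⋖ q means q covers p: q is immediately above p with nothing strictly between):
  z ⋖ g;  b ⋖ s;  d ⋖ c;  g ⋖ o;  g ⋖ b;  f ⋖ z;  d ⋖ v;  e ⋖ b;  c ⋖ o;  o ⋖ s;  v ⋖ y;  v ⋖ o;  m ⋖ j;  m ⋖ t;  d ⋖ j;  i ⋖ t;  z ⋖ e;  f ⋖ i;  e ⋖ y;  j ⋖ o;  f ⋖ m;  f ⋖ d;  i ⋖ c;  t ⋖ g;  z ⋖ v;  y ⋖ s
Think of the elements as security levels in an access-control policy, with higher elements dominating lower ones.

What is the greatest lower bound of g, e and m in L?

Common lower bounds of {g, e, m}: f.
The greatest among these is f.

f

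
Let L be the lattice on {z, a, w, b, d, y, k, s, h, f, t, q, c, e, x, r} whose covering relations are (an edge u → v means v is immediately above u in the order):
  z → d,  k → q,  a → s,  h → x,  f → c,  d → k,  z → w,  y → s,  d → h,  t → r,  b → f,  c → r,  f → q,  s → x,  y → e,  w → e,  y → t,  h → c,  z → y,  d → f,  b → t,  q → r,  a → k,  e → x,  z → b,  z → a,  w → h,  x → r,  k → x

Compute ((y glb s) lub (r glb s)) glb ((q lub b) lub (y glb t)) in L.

s

y ∧ s = y
r ∧ s = s
y ∨ s = s
q ∨ b = q
y ∧ t = y
q ∨ y = r
s ∧ r = s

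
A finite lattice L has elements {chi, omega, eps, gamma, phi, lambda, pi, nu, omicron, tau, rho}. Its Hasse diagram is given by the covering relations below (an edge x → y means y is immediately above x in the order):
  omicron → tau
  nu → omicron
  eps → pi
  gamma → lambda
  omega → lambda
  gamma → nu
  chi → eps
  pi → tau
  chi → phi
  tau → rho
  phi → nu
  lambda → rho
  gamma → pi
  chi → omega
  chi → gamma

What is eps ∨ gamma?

pi

Common upper bounds of {eps, gamma}: pi, rho, tau.
The least among these is pi.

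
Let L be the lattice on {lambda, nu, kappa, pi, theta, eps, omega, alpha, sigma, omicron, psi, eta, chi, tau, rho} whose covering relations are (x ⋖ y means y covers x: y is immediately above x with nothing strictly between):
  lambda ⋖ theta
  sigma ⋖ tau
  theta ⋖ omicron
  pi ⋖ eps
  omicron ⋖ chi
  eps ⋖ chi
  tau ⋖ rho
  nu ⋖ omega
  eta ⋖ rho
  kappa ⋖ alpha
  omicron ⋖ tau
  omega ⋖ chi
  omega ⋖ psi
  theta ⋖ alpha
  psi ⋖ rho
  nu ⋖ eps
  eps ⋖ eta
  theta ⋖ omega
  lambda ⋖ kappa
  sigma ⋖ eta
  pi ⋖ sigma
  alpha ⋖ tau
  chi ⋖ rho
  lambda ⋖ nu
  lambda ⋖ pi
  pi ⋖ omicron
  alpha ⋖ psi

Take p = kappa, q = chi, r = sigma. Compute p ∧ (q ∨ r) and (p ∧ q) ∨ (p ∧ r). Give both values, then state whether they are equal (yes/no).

q ∨ r = rho, so p ∧ (q ∨ r) = kappa ∧ rho = kappa.
p ∧ q = lambda and p ∧ r = lambda, so (p ∧ q) ∨ (p ∧ r) = lambda ∨ lambda = lambda.
Equal: no.

kappa; lambda; no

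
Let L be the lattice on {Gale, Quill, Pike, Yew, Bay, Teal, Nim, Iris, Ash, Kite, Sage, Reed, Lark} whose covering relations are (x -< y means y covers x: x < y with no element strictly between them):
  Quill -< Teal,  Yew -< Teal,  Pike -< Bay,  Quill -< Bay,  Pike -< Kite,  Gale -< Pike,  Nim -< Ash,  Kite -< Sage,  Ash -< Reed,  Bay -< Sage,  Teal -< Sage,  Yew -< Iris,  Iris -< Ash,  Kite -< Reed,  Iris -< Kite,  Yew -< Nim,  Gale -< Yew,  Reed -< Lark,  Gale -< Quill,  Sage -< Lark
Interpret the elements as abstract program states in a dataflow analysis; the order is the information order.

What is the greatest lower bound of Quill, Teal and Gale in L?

Common lower bounds of {Quill, Teal, Gale}: Gale.
The greatest among these is Gale.

Gale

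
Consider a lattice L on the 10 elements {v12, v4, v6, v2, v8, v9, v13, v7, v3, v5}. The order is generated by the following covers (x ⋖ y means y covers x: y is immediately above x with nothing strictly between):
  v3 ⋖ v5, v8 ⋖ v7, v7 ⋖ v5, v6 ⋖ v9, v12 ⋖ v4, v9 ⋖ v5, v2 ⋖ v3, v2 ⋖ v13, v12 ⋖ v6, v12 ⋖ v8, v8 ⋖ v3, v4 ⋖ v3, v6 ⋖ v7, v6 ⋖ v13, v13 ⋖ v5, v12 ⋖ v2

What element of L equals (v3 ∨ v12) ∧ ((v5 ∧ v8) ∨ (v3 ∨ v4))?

v3 ∨ v12 = v3
v5 ∧ v8 = v8
v3 ∨ v4 = v3
v8 ∨ v3 = v3
v3 ∧ v3 = v3

v3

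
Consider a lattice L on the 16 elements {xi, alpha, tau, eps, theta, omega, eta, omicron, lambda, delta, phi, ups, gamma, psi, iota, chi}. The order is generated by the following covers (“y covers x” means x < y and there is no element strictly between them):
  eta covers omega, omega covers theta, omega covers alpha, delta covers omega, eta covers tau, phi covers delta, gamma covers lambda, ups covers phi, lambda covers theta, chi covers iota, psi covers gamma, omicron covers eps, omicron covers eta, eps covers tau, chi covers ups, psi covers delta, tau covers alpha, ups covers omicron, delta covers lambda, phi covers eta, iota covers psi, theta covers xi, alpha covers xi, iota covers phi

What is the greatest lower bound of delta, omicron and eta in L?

omega

Common lower bounds of {delta, omicron, eta}: alpha, omega, theta, xi.
The greatest among these is omega.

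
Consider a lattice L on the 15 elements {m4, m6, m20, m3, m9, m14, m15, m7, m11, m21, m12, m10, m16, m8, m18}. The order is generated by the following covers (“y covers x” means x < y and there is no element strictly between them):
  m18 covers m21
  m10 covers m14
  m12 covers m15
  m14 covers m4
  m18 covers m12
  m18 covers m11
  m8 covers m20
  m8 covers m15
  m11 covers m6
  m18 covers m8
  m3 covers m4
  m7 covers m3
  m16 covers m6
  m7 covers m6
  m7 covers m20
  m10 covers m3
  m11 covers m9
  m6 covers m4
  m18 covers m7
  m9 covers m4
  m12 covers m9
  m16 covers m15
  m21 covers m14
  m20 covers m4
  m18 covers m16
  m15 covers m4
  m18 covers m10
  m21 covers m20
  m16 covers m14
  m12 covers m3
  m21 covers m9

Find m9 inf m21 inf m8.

m4

Common lower bounds of {m9, m21, m8}: m4.
The greatest among these is m4.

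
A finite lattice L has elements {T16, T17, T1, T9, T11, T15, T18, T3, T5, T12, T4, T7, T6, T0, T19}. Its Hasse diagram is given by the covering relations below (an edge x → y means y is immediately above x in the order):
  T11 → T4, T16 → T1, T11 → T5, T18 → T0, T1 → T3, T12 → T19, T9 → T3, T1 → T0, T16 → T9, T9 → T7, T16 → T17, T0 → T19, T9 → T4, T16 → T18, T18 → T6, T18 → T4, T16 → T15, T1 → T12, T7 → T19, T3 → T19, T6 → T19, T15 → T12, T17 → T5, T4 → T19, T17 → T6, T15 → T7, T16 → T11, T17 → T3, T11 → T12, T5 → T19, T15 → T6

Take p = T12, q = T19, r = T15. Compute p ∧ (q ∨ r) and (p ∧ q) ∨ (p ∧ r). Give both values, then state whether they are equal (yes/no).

q ∨ r = T19, so p ∧ (q ∨ r) = T12 ∧ T19 = T12.
p ∧ q = T12 and p ∧ r = T15, so (p ∧ q) ∨ (p ∧ r) = T12 ∨ T15 = T12.
Equal: yes.

T12; T12; yes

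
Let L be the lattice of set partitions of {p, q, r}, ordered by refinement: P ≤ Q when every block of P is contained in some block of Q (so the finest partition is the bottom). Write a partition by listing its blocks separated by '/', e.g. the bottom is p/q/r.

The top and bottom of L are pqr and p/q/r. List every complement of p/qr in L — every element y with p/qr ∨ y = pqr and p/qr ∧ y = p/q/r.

Need y with p/qr ∨ y = pqr and p/qr ∧ y = p/q/r.
Checking each element gives: pq/r, pr/q.

pq/r, pr/q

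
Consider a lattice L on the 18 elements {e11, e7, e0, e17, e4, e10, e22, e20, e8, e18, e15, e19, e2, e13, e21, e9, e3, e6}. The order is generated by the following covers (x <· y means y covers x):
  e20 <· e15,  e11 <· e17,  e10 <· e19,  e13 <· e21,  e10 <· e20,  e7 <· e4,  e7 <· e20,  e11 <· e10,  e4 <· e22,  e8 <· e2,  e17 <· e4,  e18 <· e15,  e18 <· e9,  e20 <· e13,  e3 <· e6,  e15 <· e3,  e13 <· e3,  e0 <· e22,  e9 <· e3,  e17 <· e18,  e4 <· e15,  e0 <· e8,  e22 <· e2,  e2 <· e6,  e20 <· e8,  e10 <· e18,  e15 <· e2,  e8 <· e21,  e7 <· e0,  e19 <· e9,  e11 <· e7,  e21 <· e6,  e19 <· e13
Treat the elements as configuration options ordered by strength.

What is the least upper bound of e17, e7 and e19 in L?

Common upper bounds of {e17, e7, e19}: e3, e6.
The least among these is e3.

e3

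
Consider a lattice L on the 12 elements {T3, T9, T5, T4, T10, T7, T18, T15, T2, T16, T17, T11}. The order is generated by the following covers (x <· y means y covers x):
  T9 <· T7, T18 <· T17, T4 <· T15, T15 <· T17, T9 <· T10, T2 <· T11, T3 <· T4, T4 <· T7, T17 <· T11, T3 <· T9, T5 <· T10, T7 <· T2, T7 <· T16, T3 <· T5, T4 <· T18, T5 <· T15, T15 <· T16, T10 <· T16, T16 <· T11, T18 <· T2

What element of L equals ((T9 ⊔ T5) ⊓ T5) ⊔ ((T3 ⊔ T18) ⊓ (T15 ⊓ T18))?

T15

T9 ∨ T5 = T10
T10 ∧ T5 = T5
T3 ∨ T18 = T18
T15 ∧ T18 = T4
T18 ∧ T4 = T4
T5 ∨ T4 = T15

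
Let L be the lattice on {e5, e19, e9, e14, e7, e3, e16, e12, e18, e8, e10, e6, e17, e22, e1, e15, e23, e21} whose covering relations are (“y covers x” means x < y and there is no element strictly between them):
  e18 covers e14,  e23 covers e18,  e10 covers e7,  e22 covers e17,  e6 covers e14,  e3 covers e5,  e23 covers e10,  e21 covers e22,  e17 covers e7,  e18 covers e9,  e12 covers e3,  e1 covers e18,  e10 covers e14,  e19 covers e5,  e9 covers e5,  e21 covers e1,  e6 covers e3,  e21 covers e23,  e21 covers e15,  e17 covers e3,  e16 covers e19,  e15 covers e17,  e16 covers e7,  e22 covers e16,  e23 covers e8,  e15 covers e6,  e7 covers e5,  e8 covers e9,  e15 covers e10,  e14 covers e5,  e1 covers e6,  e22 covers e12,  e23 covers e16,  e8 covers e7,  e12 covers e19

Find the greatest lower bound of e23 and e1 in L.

Common lower bounds of {e23, e1}: e14, e18, e5, e9.
The greatest among these is e18.

e18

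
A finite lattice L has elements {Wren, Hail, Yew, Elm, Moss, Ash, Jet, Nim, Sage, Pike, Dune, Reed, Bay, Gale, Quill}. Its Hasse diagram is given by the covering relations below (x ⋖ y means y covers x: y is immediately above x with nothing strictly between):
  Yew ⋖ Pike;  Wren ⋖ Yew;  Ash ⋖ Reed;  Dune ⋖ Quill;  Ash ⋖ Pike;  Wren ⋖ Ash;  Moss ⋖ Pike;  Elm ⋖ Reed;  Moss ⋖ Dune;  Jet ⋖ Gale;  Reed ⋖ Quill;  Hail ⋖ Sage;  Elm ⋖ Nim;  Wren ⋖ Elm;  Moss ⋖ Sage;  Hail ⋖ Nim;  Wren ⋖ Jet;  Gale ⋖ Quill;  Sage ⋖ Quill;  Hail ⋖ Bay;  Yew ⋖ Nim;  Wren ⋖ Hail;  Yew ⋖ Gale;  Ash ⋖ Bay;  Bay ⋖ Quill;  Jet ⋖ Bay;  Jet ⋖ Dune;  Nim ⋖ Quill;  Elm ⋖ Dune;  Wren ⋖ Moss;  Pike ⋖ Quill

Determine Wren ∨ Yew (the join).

Common upper bounds of {Wren, Yew}: Gale, Nim, Pike, Quill, Yew.
The least among these is Yew.

Yew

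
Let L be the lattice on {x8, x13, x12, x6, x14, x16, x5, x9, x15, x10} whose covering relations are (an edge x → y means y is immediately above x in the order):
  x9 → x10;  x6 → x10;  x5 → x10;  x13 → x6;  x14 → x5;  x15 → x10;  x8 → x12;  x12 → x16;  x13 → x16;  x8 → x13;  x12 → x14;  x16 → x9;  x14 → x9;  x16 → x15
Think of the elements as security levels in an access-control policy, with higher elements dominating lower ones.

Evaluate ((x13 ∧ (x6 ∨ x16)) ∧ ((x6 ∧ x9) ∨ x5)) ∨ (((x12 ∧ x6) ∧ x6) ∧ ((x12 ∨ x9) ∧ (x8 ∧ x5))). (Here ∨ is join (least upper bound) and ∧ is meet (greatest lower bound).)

x6 ∨ x16 = x10
x13 ∧ x10 = x13
x6 ∧ x9 = x13
x13 ∨ x5 = x10
x13 ∧ x10 = x13
x12 ∧ x6 = x8
x8 ∧ x6 = x8
x12 ∨ x9 = x9
x8 ∧ x5 = x8
x9 ∧ x8 = x8
x8 ∧ x8 = x8
x13 ∨ x8 = x13

x13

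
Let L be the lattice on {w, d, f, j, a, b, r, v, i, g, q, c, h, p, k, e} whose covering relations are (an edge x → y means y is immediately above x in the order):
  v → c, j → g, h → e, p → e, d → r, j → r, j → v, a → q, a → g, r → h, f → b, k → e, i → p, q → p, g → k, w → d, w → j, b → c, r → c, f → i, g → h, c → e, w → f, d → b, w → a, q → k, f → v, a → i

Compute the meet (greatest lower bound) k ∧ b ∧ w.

Common lower bounds of {k, b, w}: w.
The greatest among these is w.

w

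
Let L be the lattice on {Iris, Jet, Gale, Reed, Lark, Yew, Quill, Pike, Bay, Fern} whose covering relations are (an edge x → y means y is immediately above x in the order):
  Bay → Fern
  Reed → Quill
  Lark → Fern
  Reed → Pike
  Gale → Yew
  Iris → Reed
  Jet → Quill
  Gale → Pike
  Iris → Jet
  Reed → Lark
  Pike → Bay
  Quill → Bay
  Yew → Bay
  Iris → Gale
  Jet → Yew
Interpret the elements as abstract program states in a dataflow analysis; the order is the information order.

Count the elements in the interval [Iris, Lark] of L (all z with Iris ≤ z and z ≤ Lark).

3

The interval [Iris, Lark] = {Iris, Lark, Reed}, which has 3 elements.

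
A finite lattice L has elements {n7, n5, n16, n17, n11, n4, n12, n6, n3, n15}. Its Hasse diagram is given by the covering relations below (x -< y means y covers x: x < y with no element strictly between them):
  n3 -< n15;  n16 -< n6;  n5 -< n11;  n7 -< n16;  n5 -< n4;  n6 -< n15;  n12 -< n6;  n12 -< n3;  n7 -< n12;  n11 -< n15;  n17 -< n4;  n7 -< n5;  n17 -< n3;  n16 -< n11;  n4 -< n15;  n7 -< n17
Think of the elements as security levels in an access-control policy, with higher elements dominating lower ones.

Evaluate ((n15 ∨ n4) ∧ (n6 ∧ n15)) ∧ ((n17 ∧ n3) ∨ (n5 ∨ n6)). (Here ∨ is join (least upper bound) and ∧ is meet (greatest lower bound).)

n6

n15 ∨ n4 = n15
n6 ∧ n15 = n6
n15 ∧ n6 = n6
n17 ∧ n3 = n17
n5 ∨ n6 = n15
n17 ∨ n15 = n15
n6 ∧ n15 = n6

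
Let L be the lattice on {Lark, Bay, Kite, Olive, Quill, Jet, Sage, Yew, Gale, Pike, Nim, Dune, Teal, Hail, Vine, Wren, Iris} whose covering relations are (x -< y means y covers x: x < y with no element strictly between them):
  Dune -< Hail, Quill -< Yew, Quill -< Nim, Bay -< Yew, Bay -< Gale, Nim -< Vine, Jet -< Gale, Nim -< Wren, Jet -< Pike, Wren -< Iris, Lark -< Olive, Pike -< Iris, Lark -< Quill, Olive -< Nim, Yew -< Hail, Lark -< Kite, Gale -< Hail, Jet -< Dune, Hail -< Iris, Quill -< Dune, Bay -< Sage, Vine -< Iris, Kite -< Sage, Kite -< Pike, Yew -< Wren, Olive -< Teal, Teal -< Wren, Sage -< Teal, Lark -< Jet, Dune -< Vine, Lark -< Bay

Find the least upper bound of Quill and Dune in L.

Dune

Common upper bounds of {Quill, Dune}: Dune, Hail, Iris, Vine.
The least among these is Dune.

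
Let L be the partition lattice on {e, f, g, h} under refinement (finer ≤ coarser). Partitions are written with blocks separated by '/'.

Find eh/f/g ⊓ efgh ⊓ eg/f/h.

e/f/g/h

The meet (common refinement) of eh/f/g, efgh, eg/f/h intersects blocks pairwise, giving e/f/g/h.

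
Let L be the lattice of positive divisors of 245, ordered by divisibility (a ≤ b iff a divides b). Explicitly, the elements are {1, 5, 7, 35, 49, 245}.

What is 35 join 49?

245

In the divisibility order, the join is the least common multiple: lcm(35, 49) = 245.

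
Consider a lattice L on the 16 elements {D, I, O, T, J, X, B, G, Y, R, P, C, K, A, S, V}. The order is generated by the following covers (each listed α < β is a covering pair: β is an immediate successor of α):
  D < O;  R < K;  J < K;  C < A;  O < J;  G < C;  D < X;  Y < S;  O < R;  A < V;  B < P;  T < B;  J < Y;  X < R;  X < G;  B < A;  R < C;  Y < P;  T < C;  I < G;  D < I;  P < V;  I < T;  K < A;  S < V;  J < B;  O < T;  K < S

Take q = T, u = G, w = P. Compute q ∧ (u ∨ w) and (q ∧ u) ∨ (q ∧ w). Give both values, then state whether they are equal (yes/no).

T; T; yes

u ∨ w = V, so q ∧ (u ∨ w) = T ∧ V = T.
q ∧ u = I and q ∧ w = T, so (q ∧ u) ∨ (q ∧ w) = I ∨ T = T.
Equal: yes.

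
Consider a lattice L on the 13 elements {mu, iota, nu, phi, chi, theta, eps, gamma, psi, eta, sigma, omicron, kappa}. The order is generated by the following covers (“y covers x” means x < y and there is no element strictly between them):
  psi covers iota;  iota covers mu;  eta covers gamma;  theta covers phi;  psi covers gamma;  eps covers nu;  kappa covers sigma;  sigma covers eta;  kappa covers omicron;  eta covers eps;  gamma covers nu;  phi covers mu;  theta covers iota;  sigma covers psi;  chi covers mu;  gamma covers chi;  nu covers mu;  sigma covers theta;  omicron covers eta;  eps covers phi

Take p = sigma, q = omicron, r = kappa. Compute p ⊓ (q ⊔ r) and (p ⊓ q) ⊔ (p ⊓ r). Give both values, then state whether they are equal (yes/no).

sigma; sigma; yes

q ⊔ r = kappa, so p ⊓ (q ⊔ r) = sigma ⊓ kappa = sigma.
p ⊓ q = eta and p ⊓ r = sigma, so (p ⊓ q) ⊔ (p ⊓ r) = eta ⊔ sigma = sigma.
Equal: yes.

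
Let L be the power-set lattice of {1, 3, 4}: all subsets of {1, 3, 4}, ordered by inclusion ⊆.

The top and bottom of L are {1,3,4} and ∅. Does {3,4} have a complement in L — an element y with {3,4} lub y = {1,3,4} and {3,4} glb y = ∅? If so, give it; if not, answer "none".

{1}

Need y with {3,4} ∨ y = {1,3,4} and {3,4} ∧ y = ∅.
Checking each element gives: {1}.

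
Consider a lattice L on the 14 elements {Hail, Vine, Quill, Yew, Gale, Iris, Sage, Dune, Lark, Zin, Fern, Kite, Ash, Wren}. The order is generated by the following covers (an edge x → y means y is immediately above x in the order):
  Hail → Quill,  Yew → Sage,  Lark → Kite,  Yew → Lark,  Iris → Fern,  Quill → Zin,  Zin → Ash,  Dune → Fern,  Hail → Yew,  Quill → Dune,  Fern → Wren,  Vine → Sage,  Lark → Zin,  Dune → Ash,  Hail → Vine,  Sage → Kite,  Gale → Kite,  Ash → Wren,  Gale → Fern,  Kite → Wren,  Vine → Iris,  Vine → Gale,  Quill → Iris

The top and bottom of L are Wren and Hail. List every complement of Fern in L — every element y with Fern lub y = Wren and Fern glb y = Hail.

Need y with Fern ∨ y = Wren and Fern ∧ y = Hail.
Checking each element gives: Lark, Yew.

Lark, Yew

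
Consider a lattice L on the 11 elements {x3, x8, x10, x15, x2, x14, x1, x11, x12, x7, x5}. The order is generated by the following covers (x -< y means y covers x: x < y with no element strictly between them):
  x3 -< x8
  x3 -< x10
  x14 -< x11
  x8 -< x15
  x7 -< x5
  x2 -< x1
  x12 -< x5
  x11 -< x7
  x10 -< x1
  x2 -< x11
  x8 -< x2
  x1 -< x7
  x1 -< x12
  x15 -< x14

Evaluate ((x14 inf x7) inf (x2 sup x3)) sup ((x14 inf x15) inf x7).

x14 ∧ x7 = x14
x2 ∨ x3 = x2
x14 ∧ x2 = x8
x14 ∧ x15 = x15
x15 ∧ x7 = x15
x8 ∨ x15 = x15

x15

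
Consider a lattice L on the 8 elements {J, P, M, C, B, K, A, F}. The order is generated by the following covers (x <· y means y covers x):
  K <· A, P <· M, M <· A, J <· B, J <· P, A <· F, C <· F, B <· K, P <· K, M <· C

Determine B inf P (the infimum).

Common lower bounds of {B, P}: J.
The greatest among these is J.

J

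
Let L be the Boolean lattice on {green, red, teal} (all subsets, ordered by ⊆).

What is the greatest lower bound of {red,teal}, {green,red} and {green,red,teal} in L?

{red}

Under ⊆, meet is intersection: {red,teal} ∩ {green,red} ∩ {green,red,teal} = {red}.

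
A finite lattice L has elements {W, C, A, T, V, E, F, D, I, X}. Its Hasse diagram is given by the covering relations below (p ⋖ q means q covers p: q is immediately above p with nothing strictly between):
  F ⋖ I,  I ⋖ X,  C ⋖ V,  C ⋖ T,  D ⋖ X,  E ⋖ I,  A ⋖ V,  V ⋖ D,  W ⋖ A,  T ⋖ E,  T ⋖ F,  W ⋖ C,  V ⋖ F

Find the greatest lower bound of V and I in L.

Common lower bounds of {V, I}: A, C, V, W.
The greatest among these is V.

V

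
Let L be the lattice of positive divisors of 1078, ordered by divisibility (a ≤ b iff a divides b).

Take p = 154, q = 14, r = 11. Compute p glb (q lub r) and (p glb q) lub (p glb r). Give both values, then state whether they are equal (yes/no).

154; 154; yes

q lub r = 154, so p glb (q lub r) = 154 glb 154 = 154.
p glb q = 14 and p glb r = 11, so (p glb q) lub (p glb r) = 14 lub 11 = 154.
Equal: yes.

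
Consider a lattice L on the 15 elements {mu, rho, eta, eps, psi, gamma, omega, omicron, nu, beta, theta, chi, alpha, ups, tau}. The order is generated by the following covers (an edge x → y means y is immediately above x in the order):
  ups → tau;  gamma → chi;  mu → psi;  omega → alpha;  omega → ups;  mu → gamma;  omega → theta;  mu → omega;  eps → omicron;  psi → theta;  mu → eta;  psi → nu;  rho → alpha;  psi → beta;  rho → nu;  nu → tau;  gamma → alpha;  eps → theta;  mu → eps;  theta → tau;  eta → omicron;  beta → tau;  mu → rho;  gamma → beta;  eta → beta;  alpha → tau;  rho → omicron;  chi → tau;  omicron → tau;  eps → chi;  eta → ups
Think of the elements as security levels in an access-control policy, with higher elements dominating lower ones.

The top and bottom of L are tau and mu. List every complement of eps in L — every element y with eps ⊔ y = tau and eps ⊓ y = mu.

Need y with eps ∨ y = tau and eps ∧ y = mu.
Checking each element gives: alpha, beta, nu, ups.

alpha, beta, nu, ups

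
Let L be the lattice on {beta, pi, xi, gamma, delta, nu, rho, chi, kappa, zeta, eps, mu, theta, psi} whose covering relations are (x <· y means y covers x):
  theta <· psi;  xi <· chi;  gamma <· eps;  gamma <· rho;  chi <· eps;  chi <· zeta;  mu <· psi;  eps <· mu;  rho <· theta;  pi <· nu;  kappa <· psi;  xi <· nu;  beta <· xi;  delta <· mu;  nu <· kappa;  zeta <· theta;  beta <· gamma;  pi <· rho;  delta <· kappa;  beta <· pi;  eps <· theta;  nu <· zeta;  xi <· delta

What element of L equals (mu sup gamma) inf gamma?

mu ∨ gamma = mu
mu ∧ gamma = gamma

gamma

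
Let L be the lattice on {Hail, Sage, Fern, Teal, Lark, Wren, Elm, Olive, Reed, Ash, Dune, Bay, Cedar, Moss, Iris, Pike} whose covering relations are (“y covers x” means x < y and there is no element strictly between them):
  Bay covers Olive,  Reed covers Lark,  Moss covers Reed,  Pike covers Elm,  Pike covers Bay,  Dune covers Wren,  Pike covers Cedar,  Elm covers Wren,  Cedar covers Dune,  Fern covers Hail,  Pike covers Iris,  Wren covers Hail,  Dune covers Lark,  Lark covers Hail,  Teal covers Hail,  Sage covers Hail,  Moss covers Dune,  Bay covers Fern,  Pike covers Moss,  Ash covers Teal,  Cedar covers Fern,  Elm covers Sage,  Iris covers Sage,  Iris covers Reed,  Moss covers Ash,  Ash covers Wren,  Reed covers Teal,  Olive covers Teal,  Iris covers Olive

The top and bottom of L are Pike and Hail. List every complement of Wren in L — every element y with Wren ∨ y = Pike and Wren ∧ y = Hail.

Bay, Iris, Olive

Need y with Wren ∨ y = Pike and Wren ∧ y = Hail.
Checking each element gives: Bay, Iris, Olive.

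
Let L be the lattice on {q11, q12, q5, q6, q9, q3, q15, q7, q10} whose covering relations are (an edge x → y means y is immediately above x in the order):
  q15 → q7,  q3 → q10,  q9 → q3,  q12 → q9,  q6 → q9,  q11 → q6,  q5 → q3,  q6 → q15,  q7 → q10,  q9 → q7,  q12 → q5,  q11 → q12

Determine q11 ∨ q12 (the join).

q12

Common upper bounds of {q11, q12}: q10, q12, q3, q5, q7, q9.
The least among these is q12.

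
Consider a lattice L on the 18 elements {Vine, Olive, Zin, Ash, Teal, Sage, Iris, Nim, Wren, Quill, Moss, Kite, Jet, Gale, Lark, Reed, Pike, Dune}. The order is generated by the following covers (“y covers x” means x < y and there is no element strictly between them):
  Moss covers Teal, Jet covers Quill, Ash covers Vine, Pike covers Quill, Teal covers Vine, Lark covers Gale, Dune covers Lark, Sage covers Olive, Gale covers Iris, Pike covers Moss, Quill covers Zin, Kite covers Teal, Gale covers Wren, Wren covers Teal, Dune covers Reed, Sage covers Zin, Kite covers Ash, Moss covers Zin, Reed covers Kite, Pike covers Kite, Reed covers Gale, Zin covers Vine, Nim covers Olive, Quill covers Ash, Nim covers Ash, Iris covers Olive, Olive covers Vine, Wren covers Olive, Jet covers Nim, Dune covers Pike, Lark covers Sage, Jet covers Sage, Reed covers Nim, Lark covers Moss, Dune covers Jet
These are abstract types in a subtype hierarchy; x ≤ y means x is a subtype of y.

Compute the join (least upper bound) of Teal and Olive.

Wren

Common upper bounds of {Teal, Olive}: Dune, Gale, Lark, Reed, Wren.
The least among these is Wren.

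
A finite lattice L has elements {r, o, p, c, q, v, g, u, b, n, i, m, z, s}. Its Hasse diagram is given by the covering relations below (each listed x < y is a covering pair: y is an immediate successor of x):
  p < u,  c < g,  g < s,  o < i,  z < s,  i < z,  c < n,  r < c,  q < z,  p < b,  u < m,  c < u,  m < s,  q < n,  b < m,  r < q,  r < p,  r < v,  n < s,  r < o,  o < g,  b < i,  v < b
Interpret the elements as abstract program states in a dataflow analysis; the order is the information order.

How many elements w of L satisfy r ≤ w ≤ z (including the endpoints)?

8

The interval [r, z] = {b, i, o, p, q, r, v, z}, which has 8 elements.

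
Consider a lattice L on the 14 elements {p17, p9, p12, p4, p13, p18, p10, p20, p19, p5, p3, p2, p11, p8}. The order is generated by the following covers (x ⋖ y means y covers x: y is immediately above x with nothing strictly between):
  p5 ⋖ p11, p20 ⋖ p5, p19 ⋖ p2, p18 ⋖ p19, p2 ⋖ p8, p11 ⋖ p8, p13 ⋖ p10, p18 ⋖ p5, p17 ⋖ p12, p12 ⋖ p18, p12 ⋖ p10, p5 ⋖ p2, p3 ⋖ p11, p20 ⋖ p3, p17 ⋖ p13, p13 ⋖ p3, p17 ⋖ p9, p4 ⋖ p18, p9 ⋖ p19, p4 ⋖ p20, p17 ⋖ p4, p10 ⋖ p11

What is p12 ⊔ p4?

Common upper bounds of {p12, p4}: p11, p18, p19, p2, p5, p8.
The least among these is p18.

p18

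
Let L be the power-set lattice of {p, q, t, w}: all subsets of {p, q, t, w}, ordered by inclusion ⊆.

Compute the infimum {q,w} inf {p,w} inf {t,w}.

Common lower bounds of {{q,w}, {p,w}, {t,w}}: {w}, ∅.
The greatest among these is {w}.

{w}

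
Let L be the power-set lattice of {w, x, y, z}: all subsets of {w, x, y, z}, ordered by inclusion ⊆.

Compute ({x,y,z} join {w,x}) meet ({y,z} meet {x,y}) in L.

{y}

{x,y,z} ∨ {w,x} = {w,x,y,z}
{y,z} ∧ {x,y} = {y}
{w,x,y,z} ∧ {y} = {y}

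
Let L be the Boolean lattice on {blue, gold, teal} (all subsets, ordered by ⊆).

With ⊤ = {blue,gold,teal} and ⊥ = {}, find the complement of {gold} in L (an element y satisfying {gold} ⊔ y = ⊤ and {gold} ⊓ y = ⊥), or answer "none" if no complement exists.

{blue,teal}

Need y with {gold} ∨ y = {blue,gold,teal} and {gold} ∧ y = {}.
Checking each element gives: {blue,teal}.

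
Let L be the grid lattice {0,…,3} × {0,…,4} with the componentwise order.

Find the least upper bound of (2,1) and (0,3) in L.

(2,3)

In a product of chains, the join is componentwise max, giving (2,3).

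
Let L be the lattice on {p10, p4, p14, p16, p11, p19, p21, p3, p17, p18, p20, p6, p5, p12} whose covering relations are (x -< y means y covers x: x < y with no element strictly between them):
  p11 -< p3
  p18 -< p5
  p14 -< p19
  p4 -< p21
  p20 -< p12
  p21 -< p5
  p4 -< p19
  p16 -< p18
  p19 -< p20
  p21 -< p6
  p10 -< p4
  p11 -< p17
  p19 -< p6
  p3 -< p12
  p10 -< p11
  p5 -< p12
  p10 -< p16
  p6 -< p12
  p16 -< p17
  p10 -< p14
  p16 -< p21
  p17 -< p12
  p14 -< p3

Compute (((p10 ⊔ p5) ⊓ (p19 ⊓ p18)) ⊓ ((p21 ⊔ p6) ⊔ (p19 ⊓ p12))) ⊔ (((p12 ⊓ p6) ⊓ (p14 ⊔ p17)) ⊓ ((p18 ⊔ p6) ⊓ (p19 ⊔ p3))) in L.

p10 ∨ p5 = p5
p19 ∧ p18 = p10
p5 ∧ p10 = p10
p21 ∨ p6 = p6
p19 ∧ p12 = p19
p6 ∨ p19 = p6
p10 ∧ p6 = p10
p12 ∧ p6 = p6
p14 ∨ p17 = p12
p6 ∧ p12 = p6
p18 ∨ p6 = p12
p19 ∨ p3 = p12
p12 ∧ p12 = p12
p6 ∧ p12 = p6
p10 ∨ p6 = p6

p6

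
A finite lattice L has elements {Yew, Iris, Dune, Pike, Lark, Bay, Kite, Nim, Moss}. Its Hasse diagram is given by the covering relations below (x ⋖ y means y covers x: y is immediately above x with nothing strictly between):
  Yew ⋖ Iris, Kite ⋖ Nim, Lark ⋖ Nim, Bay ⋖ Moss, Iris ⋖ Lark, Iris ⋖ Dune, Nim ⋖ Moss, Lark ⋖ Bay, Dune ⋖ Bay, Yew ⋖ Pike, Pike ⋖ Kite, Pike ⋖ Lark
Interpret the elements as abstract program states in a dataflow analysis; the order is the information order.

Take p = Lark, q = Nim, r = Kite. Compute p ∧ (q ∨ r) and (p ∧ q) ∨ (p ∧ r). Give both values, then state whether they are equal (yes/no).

Lark; Lark; yes

q ∨ r = Nim, so p ∧ (q ∨ r) = Lark ∧ Nim = Lark.
p ∧ q = Lark and p ∧ r = Pike, so (p ∧ q) ∨ (p ∧ r) = Lark ∨ Pike = Lark.
Equal: yes.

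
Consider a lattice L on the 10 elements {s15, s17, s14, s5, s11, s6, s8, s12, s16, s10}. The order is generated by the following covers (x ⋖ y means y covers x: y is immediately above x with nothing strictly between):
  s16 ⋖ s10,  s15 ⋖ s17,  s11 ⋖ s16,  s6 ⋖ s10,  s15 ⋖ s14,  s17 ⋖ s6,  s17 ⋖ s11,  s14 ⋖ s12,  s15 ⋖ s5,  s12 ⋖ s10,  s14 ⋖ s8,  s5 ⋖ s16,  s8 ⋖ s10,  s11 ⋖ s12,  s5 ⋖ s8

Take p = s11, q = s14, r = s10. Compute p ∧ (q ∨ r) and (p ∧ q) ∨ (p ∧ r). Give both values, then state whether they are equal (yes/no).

q ∨ r = s10, so p ∧ (q ∨ r) = s11 ∧ s10 = s11.
p ∧ q = s15 and p ∧ r = s11, so (p ∧ q) ∨ (p ∧ r) = s15 ∨ s11 = s11.
Equal: yes.

s11; s11; yes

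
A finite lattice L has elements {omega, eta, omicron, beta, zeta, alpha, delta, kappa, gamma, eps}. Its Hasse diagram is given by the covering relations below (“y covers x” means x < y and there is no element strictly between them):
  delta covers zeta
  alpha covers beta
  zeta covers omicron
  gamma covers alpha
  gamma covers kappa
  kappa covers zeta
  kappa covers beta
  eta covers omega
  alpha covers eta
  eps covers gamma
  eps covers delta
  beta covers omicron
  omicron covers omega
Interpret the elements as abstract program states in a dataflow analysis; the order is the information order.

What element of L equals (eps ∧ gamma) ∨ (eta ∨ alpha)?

eps ∧ gamma = gamma
eta ∨ alpha = alpha
gamma ∨ alpha = gamma

gamma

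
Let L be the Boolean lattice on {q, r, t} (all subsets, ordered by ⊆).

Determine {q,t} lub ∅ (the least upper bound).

{q,t}

Under ⊆, join is union: {q,t} ∪ ∅ = {q,t}.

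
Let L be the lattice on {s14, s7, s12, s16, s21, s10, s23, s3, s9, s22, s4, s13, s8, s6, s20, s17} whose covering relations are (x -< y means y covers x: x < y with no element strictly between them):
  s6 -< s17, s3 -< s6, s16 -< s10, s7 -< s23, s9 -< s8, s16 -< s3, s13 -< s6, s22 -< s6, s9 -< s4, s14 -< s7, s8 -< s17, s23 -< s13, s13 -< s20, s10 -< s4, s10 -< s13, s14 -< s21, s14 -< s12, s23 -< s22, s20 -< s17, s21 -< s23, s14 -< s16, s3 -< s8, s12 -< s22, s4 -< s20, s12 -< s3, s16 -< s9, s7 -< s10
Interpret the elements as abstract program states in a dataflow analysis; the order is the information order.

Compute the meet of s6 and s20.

Common lower bounds of {s6, s20}: s10, s13, s14, s16, s21, s23, s7.
The greatest among these is s13.

s13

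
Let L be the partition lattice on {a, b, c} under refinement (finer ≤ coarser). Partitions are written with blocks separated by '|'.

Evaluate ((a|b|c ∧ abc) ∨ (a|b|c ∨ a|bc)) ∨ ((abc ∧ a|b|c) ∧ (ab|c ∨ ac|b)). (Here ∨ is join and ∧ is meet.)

a|bc

a|b|c ∧ abc = a|b|c
a|b|c ∨ a|bc = a|bc
a|b|c ∨ a|bc = a|bc
abc ∧ a|b|c = a|b|c
ab|c ∨ ac|b = abc
a|b|c ∧ abc = a|b|c
a|bc ∨ a|b|c = a|bc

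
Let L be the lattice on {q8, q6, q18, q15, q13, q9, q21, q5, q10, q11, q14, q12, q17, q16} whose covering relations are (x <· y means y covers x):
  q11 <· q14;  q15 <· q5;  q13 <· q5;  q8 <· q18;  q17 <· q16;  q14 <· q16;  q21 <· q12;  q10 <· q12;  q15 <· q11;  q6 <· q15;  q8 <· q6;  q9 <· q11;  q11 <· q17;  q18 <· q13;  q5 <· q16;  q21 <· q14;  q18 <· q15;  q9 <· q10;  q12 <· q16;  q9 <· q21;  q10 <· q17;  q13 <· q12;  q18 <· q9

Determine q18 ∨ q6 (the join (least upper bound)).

q15

Common upper bounds of {q18, q6}: q11, q14, q15, q16, q17, q5.
The least among these is q15.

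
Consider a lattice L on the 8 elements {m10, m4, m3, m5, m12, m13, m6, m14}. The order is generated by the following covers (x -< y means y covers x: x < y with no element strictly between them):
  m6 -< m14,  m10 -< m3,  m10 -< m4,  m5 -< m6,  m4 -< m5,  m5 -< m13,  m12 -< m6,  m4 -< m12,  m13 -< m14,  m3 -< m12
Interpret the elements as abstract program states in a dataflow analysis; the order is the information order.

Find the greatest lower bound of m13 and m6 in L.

Common lower bounds of {m13, m6}: m10, m4, m5.
The greatest among these is m5.

m5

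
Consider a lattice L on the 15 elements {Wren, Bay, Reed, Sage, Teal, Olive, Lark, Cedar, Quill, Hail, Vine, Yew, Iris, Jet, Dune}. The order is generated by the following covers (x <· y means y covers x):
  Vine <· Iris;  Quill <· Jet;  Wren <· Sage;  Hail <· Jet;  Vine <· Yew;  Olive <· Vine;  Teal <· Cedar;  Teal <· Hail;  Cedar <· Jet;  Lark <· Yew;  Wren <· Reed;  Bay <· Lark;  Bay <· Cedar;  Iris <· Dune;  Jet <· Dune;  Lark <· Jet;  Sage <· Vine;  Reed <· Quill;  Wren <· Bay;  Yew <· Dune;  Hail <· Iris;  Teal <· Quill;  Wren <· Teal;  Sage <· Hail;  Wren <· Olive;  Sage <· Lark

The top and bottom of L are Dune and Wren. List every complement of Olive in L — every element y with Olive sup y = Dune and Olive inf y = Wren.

Cedar, Jet, Quill, Reed

Need y with Olive ∨ y = Dune and Olive ∧ y = Wren.
Checking each element gives: Cedar, Jet, Quill, Reed.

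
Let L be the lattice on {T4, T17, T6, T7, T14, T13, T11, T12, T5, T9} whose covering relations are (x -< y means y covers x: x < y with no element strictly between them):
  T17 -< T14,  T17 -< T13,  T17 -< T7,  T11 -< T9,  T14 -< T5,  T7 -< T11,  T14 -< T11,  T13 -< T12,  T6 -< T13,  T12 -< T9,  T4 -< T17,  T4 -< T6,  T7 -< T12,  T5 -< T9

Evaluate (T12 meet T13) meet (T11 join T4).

T12 ∧ T13 = T13
T11 ∨ T4 = T11
T13 ∧ T11 = T17

T17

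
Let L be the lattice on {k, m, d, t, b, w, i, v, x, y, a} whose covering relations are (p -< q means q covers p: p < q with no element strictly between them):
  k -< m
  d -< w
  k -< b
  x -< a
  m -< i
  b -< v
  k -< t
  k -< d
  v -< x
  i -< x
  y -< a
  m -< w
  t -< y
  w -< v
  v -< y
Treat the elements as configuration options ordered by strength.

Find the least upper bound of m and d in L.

Common upper bounds of {m, d}: a, v, w, x, y.
The least among these is w.

w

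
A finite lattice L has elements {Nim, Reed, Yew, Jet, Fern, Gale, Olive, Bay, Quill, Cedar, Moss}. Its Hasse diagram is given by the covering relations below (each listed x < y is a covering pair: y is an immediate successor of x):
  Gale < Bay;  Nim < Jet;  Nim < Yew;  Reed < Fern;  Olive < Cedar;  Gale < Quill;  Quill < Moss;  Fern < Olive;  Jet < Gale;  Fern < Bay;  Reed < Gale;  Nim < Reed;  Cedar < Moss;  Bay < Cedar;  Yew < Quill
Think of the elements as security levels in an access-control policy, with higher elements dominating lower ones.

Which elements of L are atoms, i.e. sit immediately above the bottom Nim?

The atoms are exactly the elements that cover Nim: Jet, Reed, Yew.

Jet, Reed, Yew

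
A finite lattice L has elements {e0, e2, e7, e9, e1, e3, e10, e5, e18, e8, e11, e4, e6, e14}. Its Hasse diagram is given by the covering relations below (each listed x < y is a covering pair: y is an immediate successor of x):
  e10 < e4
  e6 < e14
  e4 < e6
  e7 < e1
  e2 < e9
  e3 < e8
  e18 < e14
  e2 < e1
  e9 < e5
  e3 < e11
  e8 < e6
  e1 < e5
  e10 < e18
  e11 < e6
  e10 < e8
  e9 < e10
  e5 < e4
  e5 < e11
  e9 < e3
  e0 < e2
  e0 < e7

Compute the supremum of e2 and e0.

e2

Common upper bounds of {e2, e0}: e1, e10, e11, e14, e18, e2, e3, e4, e5, e6, e8, e9.
The least among these is e2.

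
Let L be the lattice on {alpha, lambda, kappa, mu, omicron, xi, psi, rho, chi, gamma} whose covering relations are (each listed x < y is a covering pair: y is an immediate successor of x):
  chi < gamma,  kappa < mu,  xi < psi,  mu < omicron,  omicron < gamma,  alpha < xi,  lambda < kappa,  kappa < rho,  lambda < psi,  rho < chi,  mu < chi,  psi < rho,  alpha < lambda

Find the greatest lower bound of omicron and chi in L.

mu

Common lower bounds of {omicron, chi}: alpha, kappa, lambda, mu.
The greatest among these is mu.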